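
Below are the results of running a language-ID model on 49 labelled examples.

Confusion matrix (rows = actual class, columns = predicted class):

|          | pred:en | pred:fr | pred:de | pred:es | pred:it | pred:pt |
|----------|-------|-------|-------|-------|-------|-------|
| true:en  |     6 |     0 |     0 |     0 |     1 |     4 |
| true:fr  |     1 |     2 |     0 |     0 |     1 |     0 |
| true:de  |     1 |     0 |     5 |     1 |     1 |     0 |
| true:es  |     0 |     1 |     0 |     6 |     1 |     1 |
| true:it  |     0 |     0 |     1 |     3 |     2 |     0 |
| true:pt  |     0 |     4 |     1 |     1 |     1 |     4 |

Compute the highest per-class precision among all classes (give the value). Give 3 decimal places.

0.750

Per-class precision (TP/(TP+FP)):
  en: TP=6, FP=1+1+0+0+0=2 → 6/8 = 0.7500
  fr: TP=2, FP=0+0+1+0+4=5 → 2/7 = 0.2857
  de: TP=5, FP=0+0+0+1+1=2 → 5/7 = 0.7143
  es: TP=6, FP=0+0+1+3+1=5 → 6/11 = 0.5455
  it: TP=2, FP=1+1+1+1+1=5 → 2/7 = 0.2857
  pt: TP=4, FP=4+0+0+1+0=5 → 4/9 = 0.4444
Highest is class 'en' with precision = 0.750.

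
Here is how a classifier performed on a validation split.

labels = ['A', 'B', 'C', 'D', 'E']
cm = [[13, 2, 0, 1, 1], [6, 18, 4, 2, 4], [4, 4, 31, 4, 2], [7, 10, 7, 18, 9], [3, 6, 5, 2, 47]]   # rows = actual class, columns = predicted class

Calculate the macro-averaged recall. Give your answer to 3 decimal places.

0.616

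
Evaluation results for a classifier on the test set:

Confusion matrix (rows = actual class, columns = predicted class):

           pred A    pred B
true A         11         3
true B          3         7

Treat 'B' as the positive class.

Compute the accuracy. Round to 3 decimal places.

Accuracy = (TP+TN)/N = (7+11)/24 = 0.750

0.750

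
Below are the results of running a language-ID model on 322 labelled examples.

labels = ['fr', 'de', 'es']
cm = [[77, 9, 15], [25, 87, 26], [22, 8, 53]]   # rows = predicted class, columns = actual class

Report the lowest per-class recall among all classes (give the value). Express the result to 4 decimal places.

0.5638

Per-class recall (TP/(TP+FN)):
  fr: TP=77, FN=25+22=47 → 77/124 = 0.62097
  de: TP=87, FN=9+8=17 → 87/104 = 0.83654
  es: TP=53, FN=15+26=41 → 53/94 = 0.56383
Lowest is class 'es' with recall = 0.5638.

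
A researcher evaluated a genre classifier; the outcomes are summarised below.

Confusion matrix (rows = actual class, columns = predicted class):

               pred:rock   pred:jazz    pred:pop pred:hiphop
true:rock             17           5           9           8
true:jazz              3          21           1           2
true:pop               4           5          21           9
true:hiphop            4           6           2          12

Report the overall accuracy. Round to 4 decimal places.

Accuracy = trace / total = (17+21+21+12=71) / 129 = 71/129 = 0.5504

0.5504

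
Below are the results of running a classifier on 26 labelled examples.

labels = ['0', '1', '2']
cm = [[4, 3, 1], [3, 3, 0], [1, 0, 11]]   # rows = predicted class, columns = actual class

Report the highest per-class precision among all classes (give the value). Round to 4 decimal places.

0.9167

Per-class precision (TP/(TP+FP)):
  0: TP=4, FP=3+1=4 → 4/8 = 0.50000
  1: TP=3, FP=3+0=3 → 3/6 = 0.50000
  2: TP=11, FP=1+0=1 → 11/12 = 0.91667
Highest is class '2' with precision = 0.9167.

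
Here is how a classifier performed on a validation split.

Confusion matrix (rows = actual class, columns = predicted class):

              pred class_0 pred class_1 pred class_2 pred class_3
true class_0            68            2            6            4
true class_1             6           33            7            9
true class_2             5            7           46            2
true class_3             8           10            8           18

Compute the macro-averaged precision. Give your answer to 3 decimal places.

Per-class precision (TP/(TP+FP)):
  class_0: TP=68, FP=6+5+8=19 → 68/87 = 0.7816
  class_1: TP=33, FP=2+7+10=19 → 33/52 = 0.6346
  class_2: TP=46, FP=6+7+8=21 → 46/67 = 0.6866
  class_3: TP=18, FP=4+9+2=15 → 18/33 = 0.5455
Macro-precision = mean = (0.7816 + 0.6346 + 0.6866 + 0.5455) / 4 = 0.662

0.662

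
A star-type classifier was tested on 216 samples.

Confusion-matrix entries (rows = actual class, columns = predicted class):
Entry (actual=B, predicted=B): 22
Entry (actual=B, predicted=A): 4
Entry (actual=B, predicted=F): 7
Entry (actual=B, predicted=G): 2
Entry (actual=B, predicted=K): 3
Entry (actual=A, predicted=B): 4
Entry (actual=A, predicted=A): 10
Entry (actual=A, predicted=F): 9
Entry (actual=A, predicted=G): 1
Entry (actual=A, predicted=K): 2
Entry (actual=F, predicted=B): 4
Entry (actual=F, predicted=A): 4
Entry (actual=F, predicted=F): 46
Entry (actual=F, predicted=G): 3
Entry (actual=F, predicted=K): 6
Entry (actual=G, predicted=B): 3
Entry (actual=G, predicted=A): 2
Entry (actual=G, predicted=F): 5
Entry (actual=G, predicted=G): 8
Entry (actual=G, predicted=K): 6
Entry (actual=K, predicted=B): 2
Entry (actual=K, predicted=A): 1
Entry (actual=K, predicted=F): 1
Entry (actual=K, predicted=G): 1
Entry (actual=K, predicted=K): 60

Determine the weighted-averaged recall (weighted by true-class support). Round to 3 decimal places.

0.676

Per-class recall (TP/(TP+FN)):
  B: TP=22, FN=4+7+2+3=16 → 22/38 = 0.5789
  A: TP=10, FN=4+9+1+2=16 → 10/26 = 0.3846
  F: TP=46, FN=4+4+3+6=17 → 46/63 = 0.7302
  G: TP=8, FN=3+2+5+6=16 → 8/24 = 0.3333
  K: TP=60, FN=2+1+1+1=5 → 60/65 = 0.9231
Weighted-recall = Σ (supportᵢ/N)·recallᵢ with N=216: (38/216)·0.5789 + (26/216)·0.3846 + (63/216)·0.7302 + (24/216)·0.3333 + (65/216)·0.9231 = 0.676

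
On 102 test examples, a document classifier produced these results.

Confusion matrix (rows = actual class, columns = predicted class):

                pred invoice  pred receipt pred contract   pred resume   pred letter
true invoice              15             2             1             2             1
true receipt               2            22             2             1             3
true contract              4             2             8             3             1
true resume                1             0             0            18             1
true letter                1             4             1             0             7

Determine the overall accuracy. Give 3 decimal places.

Accuracy = trace / total = (15+22+8+18+7=70) / 102 = 70/102 = 0.686

0.686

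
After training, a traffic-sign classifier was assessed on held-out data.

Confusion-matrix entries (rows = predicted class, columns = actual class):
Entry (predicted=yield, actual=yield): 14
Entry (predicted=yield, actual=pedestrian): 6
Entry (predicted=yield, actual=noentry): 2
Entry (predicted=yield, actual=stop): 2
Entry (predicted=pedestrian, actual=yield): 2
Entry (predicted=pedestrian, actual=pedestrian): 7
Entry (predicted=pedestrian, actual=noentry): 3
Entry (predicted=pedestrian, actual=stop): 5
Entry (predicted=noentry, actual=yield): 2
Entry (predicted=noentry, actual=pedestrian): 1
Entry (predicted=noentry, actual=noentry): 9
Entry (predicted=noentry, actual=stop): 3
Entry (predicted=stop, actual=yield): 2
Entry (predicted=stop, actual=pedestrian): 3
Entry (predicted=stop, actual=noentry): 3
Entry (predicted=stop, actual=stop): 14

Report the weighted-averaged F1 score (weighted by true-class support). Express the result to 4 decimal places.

0.5628

Per-class F1 score (2·TP/(2·TP+FP+FN)):
  yield: TP=14, FP=6+2+2=10, FN=2+2+2=6 → 28/44 = 0.63636
  pedestrian: TP=7, FP=2+3+5=10, FN=6+1+3=10 → 14/34 = 0.41176
  noentry: TP=9, FP=2+1+3=6, FN=2+3+3=8 → 18/32 = 0.56250
  stop: TP=14, FP=2+3+3=8, FN=2+5+3=10 → 28/46 = 0.60870
Weighted-F1 score = Σ (supportᵢ/N)·F1 scoreᵢ with N=78: (20/78)·0.63636 + (17/78)·0.41176 + (17/78)·0.56250 + (24/78)·0.60870 = 0.5628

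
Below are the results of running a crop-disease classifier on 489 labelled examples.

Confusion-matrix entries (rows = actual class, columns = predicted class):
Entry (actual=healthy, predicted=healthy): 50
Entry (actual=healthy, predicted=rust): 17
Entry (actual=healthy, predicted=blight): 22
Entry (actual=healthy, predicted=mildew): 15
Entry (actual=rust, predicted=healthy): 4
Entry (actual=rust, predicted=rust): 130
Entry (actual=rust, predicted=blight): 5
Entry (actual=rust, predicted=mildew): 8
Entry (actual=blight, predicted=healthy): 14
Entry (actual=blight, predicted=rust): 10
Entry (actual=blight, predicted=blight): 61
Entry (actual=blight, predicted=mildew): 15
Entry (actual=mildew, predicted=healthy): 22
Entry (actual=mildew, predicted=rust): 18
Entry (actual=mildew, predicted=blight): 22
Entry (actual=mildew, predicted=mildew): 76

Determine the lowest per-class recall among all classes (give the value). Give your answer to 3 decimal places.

0.481

Per-class recall (TP/(TP+FN)):
  healthy: TP=50, FN=17+22+15=54 → 50/104 = 0.4808
  rust: TP=130, FN=4+5+8=17 → 130/147 = 0.8844
  blight: TP=61, FN=14+10+15=39 → 61/100 = 0.6100
  mildew: TP=76, FN=22+18+22=62 → 76/138 = 0.5507
Lowest is class 'healthy' with recall = 0.481.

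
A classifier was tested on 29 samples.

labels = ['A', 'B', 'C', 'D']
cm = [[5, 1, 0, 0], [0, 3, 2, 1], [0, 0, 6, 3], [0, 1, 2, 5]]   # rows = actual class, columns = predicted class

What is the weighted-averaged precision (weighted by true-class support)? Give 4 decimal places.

0.6705

Per-class precision (TP/(TP+FP)):
  A: TP=5, FP=0+0+0=0 → 5/5 = 1.00000
  B: TP=3, FP=1+0+1=2 → 3/5 = 0.60000
  C: TP=6, FP=0+2+2=4 → 6/10 = 0.60000
  D: TP=5, FP=0+1+3=4 → 5/9 = 0.55556
Weighted-precision = Σ (supportᵢ/N)·precisionᵢ with N=29: (6/29)·1.00000 + (6/29)·0.60000 + (9/29)·0.60000 + (8/29)·0.55556 = 0.6705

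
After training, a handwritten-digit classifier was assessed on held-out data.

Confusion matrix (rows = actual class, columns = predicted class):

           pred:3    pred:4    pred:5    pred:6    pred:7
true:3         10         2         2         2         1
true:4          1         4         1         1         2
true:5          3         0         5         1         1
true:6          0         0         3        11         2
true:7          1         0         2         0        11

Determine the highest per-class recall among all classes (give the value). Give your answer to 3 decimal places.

0.786

Per-class recall (TP/(TP+FN)):
  3: TP=10, FN=2+2+2+1=7 → 10/17 = 0.5882
  4: TP=4, FN=1+1+1+2=5 → 4/9 = 0.4444
  5: TP=5, FN=3+0+1+1=5 → 5/10 = 0.5000
  6: TP=11, FN=0+0+3+2=5 → 11/16 = 0.6875
  7: TP=11, FN=1+0+2+0=3 → 11/14 = 0.7857
Highest is class '7' with recall = 0.786.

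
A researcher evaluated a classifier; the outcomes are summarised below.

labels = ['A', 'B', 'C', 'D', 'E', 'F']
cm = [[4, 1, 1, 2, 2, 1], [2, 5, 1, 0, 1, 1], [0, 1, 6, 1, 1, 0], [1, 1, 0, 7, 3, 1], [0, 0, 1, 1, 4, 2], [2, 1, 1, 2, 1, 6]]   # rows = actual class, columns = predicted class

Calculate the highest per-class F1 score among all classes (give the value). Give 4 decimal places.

Per-class F1 score (2·TP/(2·TP+FP+FN)):
  A: TP=4, FP=2+0+1+0+2=5, FN=1+1+2+2+1=7 → 8/20 = 0.40000
  B: TP=5, FP=1+1+1+0+1=4, FN=2+1+0+1+1=5 → 10/19 = 0.52632
  C: TP=6, FP=1+1+0+1+1=4, FN=0+1+1+1+0=3 → 12/19 = 0.63158
  D: TP=7, FP=2+0+1+1+2=6, FN=1+1+0+3+1=6 → 14/26 = 0.53846
  E: TP=4, FP=2+1+1+3+1=8, FN=0+0+1+1+2=4 → 8/20 = 0.40000
  F: TP=6, FP=1+1+0+1+2=5, FN=2+1+1+2+1=7 → 12/24 = 0.50000
Highest is class 'C' with F1 score = 0.6316.

0.6316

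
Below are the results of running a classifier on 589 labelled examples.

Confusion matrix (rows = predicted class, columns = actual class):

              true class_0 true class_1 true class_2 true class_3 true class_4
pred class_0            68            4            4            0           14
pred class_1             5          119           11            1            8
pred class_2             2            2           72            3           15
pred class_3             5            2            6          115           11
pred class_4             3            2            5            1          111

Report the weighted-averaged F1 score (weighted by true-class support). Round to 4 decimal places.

Per-class F1 score (2·TP/(2·TP+FP+FN)):
  class_0: TP=68, FP=4+4+0+14=22, FN=5+2+5+3=15 → 136/173 = 0.78613
  class_1: TP=119, FP=5+11+1+8=25, FN=4+2+2+2=10 → 238/273 = 0.87179
  class_2: TP=72, FP=2+2+3+15=22, FN=4+11+6+5=26 → 144/192 = 0.75000
  class_3: TP=115, FP=5+2+6+11=24, FN=0+1+3+1=5 → 230/259 = 0.88803
  class_4: TP=111, FP=3+2+5+1=11, FN=14+8+15+11=48 → 222/281 = 0.79004
Weighted-F1 score = Σ (supportᵢ/N)·F1 scoreᵢ with N=589: (83/589)·0.78613 + (129/589)·0.87179 + (98/589)·0.75000 + (120/589)·0.88803 + (159/589)·0.79004 = 0.8207

0.8207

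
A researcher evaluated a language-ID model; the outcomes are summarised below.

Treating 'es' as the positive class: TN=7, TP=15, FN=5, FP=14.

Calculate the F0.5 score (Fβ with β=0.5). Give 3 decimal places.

Fβ = (1+β²)·TP / ((1+β²)·TP + β²·FN + FP), with β²=1/4
= 1.25·15 / (1.25·15 + 0.25·5 + 14) = 0.551

0.551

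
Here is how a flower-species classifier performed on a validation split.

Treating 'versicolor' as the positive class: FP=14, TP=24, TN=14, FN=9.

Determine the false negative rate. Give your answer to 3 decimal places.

FNR = FN/(FN+TP) = 9/(9+24) = 0.273

0.273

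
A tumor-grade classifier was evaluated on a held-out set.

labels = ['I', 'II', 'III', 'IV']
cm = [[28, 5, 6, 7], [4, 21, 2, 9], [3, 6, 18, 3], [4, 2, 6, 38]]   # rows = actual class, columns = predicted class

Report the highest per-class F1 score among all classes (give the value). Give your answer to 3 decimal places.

0.710

Per-class F1 score (2·TP/(2·TP+FP+FN)):
  I: TP=28, FP=4+3+4=11, FN=5+6+7=18 → 56/85 = 0.6588
  II: TP=21, FP=5+6+2=13, FN=4+2+9=15 → 42/70 = 0.6000
  III: TP=18, FP=6+2+6=14, FN=3+6+3=12 → 36/62 = 0.5806
  IV: TP=38, FP=7+9+3=19, FN=4+2+6=12 → 76/107 = 0.7103
Highest is class 'IV' with F1 score = 0.710.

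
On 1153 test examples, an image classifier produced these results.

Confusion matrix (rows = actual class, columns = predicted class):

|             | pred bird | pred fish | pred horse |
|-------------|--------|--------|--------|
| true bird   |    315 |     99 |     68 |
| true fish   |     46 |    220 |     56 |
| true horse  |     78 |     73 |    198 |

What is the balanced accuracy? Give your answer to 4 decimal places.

0.6347

Balanced accuracy = mean of per-class recall.
  bird: recall = 315/482 = 0.65353
  fish: recall = 220/322 = 0.68323
  horse: recall = 198/349 = 0.56734
Mean = (0.65353 + 0.68323 + 0.56734) / 3 = 0.6347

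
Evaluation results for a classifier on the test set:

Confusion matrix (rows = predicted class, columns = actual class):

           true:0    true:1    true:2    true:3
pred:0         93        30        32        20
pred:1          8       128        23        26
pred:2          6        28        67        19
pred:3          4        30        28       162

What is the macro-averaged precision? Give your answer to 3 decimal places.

0.626

Per-class precision (TP/(TP+FP)):
  0: TP=93, FP=30+32+20=82 → 93/175 = 0.5314
  1: TP=128, FP=8+23+26=57 → 128/185 = 0.6919
  2: TP=67, FP=6+28+19=53 → 67/120 = 0.5583
  3: TP=162, FP=4+30+28=62 → 162/224 = 0.7232
Macro-precision = mean = (0.5314 + 0.6919 + 0.5583 + 0.7232) / 4 = 0.626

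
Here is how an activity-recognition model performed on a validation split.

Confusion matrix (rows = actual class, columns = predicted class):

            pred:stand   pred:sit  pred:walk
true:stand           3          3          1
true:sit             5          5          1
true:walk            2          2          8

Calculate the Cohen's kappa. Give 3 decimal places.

Observed agreement pₒ = trace/N = 16/30 = 0.5333
Expected agreement pₑ = Σ (rowᵢ·colᵢ)/N² = (7·10 + 11·10 + 12·10)/30² = 0.3333
κ = (pₒ − pₑ)/(1 − pₑ) = (0.5333 − 0.3333)/(1 − 0.3333) = 0.300

0.300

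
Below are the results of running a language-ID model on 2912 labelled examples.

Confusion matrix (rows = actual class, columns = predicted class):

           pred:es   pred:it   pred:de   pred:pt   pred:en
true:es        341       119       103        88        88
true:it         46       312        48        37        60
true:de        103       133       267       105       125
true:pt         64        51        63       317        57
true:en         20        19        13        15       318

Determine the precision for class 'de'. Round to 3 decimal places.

precision = TP/(TP+FP).
de: TP=267, FP=103+48+63+13=227 → 267/494 = 0.5405

0.540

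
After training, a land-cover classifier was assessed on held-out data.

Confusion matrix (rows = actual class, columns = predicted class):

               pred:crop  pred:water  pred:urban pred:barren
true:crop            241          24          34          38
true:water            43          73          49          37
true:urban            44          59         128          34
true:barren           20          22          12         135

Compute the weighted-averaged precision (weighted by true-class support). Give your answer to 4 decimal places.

0.5769

Per-class precision (TP/(TP+FP)):
  crop: TP=241, FP=43+44+20=107 → 241/348 = 0.69253
  water: TP=73, FP=24+59+22=105 → 73/178 = 0.41011
  urban: TP=128, FP=34+49+12=95 → 128/223 = 0.57399
  barren: TP=135, FP=38+37+34=109 → 135/244 = 0.55328
Weighted-precision = Σ (supportᵢ/N)·precisionᵢ with N=993: (337/993)·0.69253 + (202/993)·0.41011 + (265/993)·0.57399 + (189/993)·0.55328 = 0.5769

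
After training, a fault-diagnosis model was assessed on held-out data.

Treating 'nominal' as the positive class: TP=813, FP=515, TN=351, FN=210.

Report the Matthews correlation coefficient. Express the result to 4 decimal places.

0.2181

MCC = (TP·TN − FP·FN) / √((TP+FP)(TP+FN)(TN+FP)(TN+FN))
Numerator = 813·351 − 515·210 = 177213
Denominator = √(1328·1023·866·561) = √660015997344 = 812413.6861
MCC = 177213 / 812413.6861 = 0.2181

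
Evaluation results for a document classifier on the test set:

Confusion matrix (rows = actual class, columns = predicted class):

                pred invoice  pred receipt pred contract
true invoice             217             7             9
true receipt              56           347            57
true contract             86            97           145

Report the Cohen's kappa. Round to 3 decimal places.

0.533

Observed agreement pₒ = trace/N = 709/1021 = 0.6944
Expected agreement pₑ = Σ (rowᵢ·colᵢ)/N² = (233·359 + 460·451 + 328·211)/1021² = 0.3456
κ = (pₒ − pₑ)/(1 − pₑ) = (0.6944 − 0.3456)/(1 − 0.3456) = 0.533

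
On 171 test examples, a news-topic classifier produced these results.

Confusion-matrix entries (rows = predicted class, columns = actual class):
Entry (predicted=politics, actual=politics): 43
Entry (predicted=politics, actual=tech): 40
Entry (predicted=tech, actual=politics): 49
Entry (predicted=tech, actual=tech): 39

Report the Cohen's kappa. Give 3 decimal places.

-0.039

Observed agreement pₒ = trace/N = 82/171 = 0.4795
Expected agreement pₑ = Σ (rowᵢ·colᵢ)/N² = (92·83 + 79·88)/171² = 0.4989
κ = (pₒ − pₑ)/(1 − pₑ) = (0.4795 − 0.4989)/(1 − 0.4989) = -0.039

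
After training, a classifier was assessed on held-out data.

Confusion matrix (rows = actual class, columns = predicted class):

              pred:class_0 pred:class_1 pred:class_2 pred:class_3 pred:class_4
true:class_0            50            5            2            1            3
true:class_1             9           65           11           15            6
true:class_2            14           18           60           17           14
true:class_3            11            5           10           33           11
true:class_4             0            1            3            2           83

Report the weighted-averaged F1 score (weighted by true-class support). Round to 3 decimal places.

Per-class F1 score (2·TP/(2·TP+FP+FN)):
  class_0: TP=50, FP=9+14+11+0=34, FN=5+2+1+3=11 → 100/145 = 0.6897
  class_1: TP=65, FP=5+18+5+1=29, FN=9+11+15+6=41 → 130/200 = 0.6500
  class_2: TP=60, FP=2+11+10+3=26, FN=14+18+17+14=63 → 120/209 = 0.5742
  class_3: TP=33, FP=1+15+17+2=35, FN=11+5+10+11=37 → 66/138 = 0.4783
  class_4: TP=83, FP=3+6+14+11=34, FN=0+1+3+2=6 → 166/206 = 0.8058
Weighted-F1 score = Σ (supportᵢ/N)·F1 scoreᵢ with N=449: (61/449)·0.6897 + (106/449)·0.6500 + (123/449)·0.5742 + (70/449)·0.4783 + (89/449)·0.8058 = 0.639

0.639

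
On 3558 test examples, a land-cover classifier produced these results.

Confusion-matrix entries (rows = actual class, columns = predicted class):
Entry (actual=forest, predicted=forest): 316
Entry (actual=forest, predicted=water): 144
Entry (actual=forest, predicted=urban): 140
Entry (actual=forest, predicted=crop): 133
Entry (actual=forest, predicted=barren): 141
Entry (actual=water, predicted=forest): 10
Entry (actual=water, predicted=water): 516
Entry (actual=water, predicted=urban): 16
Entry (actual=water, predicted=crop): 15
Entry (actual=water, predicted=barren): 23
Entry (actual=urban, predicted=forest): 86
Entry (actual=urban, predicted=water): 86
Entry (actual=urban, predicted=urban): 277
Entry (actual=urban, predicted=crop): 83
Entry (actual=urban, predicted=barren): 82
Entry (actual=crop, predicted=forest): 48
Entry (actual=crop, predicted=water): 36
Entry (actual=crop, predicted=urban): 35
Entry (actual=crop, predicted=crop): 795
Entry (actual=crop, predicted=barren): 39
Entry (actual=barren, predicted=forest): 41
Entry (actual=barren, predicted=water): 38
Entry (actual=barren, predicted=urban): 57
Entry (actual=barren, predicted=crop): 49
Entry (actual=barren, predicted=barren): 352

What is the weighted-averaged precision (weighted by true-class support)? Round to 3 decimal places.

0.630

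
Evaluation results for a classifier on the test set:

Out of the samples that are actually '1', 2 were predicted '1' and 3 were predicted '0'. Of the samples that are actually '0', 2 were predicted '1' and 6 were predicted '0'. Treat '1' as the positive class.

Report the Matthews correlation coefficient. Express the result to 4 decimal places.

0.1581

MCC = (TP·TN − FP·FN) / √((TP+FP)(TP+FN)(TN+FP)(TN+FN))
Numerator = 2·6 − 2·3 = 6
Denominator = √(4·5·8·9) = √1440 = 37.9473
MCC = 6 / 37.9473 = 0.1581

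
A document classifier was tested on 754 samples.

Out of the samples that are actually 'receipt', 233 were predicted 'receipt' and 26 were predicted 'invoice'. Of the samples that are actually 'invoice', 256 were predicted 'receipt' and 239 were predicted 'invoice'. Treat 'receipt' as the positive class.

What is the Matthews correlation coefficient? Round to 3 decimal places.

0.380

MCC = (TP·TN − FP·FN) / √((TP+FP)(TP+FN)(TN+FP)(TN+FN))
Numerator = 233·239 − 256·26 = 49031
Denominator = √(489·259·495·265) = √16613444925 = 128893.1531
MCC = 49031 / 128893.1531 = 0.380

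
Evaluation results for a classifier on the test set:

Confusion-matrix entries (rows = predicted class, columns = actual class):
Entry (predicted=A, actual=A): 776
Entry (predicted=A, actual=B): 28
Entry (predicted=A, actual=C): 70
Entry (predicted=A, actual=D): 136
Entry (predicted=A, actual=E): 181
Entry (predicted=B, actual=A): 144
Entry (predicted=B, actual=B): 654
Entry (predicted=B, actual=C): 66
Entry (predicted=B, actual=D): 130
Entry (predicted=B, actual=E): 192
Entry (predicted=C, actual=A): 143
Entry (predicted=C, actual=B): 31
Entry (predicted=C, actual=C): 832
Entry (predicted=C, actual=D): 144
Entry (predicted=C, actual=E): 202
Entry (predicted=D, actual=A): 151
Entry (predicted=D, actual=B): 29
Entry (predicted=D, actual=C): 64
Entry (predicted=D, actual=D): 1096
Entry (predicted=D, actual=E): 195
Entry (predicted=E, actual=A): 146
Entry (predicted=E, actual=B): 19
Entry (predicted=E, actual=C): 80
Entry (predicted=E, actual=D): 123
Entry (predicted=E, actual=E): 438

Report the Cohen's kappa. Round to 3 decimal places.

0.530

Observed agreement pₒ = trace/N = 3796/6070 = 0.6254
Expected agreement pₑ = Σ (rowᵢ·colᵢ)/N² = (1360·1191 + 761·1186 + 1112·1352 + 1629·1535 + 1208·806)/6070² = 0.2036
κ = (pₒ − pₑ)/(1 − pₑ) = (0.6254 − 0.2036)/(1 − 0.2036) = 0.530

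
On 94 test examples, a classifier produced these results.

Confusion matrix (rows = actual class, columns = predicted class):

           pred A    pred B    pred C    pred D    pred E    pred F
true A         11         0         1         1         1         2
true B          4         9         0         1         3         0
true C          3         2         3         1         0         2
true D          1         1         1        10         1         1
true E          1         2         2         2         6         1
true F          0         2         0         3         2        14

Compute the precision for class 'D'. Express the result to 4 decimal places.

0.5556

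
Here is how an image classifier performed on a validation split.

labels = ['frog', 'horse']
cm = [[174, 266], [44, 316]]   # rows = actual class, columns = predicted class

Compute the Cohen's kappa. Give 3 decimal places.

0.259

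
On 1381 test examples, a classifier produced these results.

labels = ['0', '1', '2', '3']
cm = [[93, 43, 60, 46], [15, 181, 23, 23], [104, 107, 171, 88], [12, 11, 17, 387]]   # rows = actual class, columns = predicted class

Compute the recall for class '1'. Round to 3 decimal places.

0.748

recall = TP/(TP+FN).
1: TP=181, FN=15+23+23=61 → 181/242 = 0.7479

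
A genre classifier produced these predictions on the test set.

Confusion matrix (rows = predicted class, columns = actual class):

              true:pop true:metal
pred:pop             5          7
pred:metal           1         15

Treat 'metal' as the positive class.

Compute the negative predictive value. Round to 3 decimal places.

NPV = TN/(TN+FN) = 5/(5+7) = 0.417

0.417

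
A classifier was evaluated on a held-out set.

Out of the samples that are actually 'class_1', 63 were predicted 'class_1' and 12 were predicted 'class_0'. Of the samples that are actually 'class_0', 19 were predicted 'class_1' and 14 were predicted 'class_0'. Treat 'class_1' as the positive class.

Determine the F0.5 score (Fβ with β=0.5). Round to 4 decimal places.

0.7816

Fβ = (1+β²)·TP / ((1+β²)·TP + β²·FN + FP), with β²=1/4
= 1.25·63 / (1.25·63 + 0.25·12 + 19) = 0.7816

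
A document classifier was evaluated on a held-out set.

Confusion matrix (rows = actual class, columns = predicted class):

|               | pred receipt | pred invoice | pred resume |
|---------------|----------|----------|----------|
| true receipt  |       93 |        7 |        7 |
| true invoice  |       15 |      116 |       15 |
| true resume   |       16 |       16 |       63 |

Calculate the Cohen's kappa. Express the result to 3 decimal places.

Observed agreement pₒ = trace/N = 272/348 = 0.7816
Expected agreement pₑ = Σ (rowᵢ·colᵢ)/N² = (107·124 + 146·139 + 95·85)/348² = 0.3438
κ = (pₒ − pₑ)/(1 − pₑ) = (0.7816 − 0.3438)/(1 − 0.3438) = 0.667

0.667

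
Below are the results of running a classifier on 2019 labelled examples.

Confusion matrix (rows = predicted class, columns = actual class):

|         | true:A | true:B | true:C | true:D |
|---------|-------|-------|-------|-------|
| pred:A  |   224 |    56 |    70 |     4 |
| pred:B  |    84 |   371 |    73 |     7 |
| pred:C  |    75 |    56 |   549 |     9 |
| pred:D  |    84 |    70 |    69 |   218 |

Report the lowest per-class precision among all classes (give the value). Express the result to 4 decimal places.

0.4943

Per-class precision (TP/(TP+FP)):
  A: TP=224, FP=56+70+4=130 → 224/354 = 0.63277
  B: TP=371, FP=84+73+7=164 → 371/535 = 0.69346
  C: TP=549, FP=75+56+9=140 → 549/689 = 0.79681
  D: TP=218, FP=84+70+69=223 → 218/441 = 0.49433
Lowest is class 'D' with precision = 0.4943.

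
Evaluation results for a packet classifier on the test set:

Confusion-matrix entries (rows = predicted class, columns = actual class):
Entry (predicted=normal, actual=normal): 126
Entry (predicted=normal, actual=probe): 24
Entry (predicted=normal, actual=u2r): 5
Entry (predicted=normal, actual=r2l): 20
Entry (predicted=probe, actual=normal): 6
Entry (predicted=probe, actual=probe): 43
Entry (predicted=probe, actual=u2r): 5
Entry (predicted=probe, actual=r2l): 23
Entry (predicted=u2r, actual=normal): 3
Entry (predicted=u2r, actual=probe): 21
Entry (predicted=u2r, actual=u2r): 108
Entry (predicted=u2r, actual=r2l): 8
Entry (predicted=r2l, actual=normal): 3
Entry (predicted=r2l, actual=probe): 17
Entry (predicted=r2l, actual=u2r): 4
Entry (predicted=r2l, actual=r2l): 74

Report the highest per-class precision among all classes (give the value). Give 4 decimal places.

0.7714

Per-class precision (TP/(TP+FP)):
  normal: TP=126, FP=24+5+20=49 → 126/175 = 0.72000
  probe: TP=43, FP=6+5+23=34 → 43/77 = 0.55844
  u2r: TP=108, FP=3+21+8=32 → 108/140 = 0.77143
  r2l: TP=74, FP=3+17+4=24 → 74/98 = 0.75510
Highest is class 'u2r' with precision = 0.7714.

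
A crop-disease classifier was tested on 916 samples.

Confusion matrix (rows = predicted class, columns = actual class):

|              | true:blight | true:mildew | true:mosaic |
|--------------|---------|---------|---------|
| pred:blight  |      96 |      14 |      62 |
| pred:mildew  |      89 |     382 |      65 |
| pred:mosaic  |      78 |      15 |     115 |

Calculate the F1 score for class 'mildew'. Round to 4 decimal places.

0.8068

Take TP from the diagonal, FP from the rest of the 'mildew' prediction marginal, FN from the rest of the 'mildew' actual marginal.
F1 score = 2·TP/(2·TP+FP+FN).
mildew: TP=382, FP=89+65=154, FN=14+15=29 → 764/947 = 0.80676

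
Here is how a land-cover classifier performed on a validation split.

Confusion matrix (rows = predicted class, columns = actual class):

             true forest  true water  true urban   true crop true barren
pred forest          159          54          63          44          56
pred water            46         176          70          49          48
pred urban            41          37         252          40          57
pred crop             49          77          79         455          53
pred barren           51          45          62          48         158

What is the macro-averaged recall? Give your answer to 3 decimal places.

0.506

Per-class recall (TP/(TP+FN)):
  forest: TP=159, FN=46+41+49+51=187 → 159/346 = 0.4595
  water: TP=176, FN=54+37+77+45=213 → 176/389 = 0.4524
  urban: TP=252, FN=63+70+79+62=274 → 252/526 = 0.4791
  crop: TP=455, FN=44+49+40+48=181 → 455/636 = 0.7154
  barren: TP=158, FN=56+48+57+53=214 → 158/372 = 0.4247
Macro-recall = mean = (0.4595 + 0.4524 + 0.4791 + 0.7154 + 0.4247) / 5 = 0.506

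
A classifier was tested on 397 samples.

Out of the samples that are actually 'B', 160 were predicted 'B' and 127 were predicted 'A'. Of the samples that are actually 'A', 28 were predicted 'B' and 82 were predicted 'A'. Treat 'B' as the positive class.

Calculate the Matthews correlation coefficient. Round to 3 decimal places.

MCC = (TP·TN − FP·FN) / √((TP+FP)(TP+FN)(TN+FP)(TN+FN))
Numerator = 160·82 − 28·127 = 9564
Denominator = √(188·287·110·209) = √1240448440 = 35220.0006
MCC = 9564 / 35220.0006 = 0.272

0.272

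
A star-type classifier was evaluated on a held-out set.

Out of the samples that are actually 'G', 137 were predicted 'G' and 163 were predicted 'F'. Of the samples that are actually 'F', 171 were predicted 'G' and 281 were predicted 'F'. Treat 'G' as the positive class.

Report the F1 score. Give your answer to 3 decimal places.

Precision = TP/(TP+FP) = 137/308 = 0.4448
Recall = TP/(TP+FN) = 137/300 = 0.4567
F1 = 2·TP/(2·TP+FP+FN) = 274/608 = 0.451

0.451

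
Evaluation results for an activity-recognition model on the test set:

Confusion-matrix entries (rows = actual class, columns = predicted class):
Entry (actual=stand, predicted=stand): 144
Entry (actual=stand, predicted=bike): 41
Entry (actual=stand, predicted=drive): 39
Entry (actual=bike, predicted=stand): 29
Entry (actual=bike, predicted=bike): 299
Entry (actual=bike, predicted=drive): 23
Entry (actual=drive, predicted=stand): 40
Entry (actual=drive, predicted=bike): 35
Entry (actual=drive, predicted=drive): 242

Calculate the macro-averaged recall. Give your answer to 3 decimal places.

0.753

Per-class recall (TP/(TP+FN)):
  stand: TP=144, FN=41+39=80 → 144/224 = 0.6429
  bike: TP=299, FN=29+23=52 → 299/351 = 0.8519
  drive: TP=242, FN=40+35=75 → 242/317 = 0.7634
Macro-recall = mean = (0.6429 + 0.8519 + 0.7634) / 3 = 0.753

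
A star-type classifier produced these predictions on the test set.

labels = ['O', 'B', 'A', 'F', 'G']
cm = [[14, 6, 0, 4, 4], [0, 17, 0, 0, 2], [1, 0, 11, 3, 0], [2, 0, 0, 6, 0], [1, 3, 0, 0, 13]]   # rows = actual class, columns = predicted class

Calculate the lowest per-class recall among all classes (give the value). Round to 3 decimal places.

0.500

Per-class recall (TP/(TP+FN)):
  O: TP=14, FN=6+0+4+4=14 → 14/28 = 0.5000
  B: TP=17, FN=0+0+0+2=2 → 17/19 = 0.8947
  A: TP=11, FN=1+0+3+0=4 → 11/15 = 0.7333
  F: TP=6, FN=2+0+0+0=2 → 6/8 = 0.7500
  G: TP=13, FN=1+3+0+0=4 → 13/17 = 0.7647
Lowest is class 'O' with recall = 0.500.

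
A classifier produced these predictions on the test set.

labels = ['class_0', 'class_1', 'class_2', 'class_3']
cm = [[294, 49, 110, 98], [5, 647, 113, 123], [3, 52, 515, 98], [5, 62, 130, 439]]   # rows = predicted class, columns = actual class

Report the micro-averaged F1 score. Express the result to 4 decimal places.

0.6908

Micro-averaging pools counts across classes: ΣTP=1895, ΣFP=848, ΣFN=848.
Micro-F1 score = 2·TP/(2·TP+FP+FN) on pooled counts = 0.6908 (equals overall accuracy in single-label multiclass).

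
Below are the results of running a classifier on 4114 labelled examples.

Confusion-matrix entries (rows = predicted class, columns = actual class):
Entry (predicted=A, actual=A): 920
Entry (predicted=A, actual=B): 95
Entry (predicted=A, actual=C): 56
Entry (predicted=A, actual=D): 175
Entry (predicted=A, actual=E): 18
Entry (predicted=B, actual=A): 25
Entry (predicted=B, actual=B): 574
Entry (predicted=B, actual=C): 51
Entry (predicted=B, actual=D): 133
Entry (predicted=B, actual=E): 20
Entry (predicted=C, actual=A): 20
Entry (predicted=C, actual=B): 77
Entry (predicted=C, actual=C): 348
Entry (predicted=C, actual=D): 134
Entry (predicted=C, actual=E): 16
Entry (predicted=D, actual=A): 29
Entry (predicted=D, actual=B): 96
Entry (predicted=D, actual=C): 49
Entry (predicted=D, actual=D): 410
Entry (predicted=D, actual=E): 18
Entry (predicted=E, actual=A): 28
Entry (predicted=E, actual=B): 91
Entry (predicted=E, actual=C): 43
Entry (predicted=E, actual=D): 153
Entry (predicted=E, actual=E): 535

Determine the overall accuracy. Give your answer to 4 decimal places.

Accuracy = trace / total = (920+574+348+410+535=2787) / 4114 = 2787/4114 = 0.6774

0.6774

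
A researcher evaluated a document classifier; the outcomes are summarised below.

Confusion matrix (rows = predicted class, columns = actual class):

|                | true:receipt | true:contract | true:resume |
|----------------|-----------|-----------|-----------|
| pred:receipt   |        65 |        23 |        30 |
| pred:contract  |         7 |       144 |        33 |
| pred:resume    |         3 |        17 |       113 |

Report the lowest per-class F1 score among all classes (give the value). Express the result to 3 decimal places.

Per-class F1 score (2·TP/(2·TP+FP+FN)):
  receipt: TP=65, FP=23+30=53, FN=7+3=10 → 130/193 = 0.6736
  contract: TP=144, FP=7+33=40, FN=23+17=40 → 288/368 = 0.7826
  resume: TP=113, FP=3+17=20, FN=30+33=63 → 226/309 = 0.7314
Lowest is class 'receipt' with F1 score = 0.674.

0.674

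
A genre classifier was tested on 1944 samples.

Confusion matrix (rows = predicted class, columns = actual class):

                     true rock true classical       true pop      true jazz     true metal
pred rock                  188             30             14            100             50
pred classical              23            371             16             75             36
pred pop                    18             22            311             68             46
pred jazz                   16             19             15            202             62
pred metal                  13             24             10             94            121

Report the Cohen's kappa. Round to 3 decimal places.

0.516

Observed agreement pₒ = trace/N = 1193/1944 = 0.6137
Expected agreement pₑ = Σ (rowᵢ·colᵢ)/N² = (258·382 + 466·521 + 366·465 + 539·314 + 315·262)/1944² = 0.2020
κ = (pₒ − pₑ)/(1 − pₑ) = (0.6137 − 0.2020)/(1 − 0.2020) = 0.516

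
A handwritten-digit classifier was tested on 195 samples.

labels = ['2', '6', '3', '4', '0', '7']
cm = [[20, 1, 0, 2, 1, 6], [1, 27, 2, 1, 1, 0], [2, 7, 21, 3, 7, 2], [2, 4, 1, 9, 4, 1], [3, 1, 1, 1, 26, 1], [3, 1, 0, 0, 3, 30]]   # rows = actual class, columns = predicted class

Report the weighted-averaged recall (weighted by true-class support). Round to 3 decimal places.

Per-class recall (TP/(TP+FN)):
  2: TP=20, FN=1+0+2+1+6=10 → 20/30 = 0.6667
  6: TP=27, FN=1+2+1+1+0=5 → 27/32 = 0.8438
  3: TP=21, FN=2+7+3+7+2=21 → 21/42 = 0.5000
  4: TP=9, FN=2+4+1+4+1=12 → 9/21 = 0.4286
  0: TP=26, FN=3+1+1+1+1=7 → 26/33 = 0.7879
  7: TP=30, FN=3+1+0+0+3=7 → 30/37 = 0.8108
Weighted-recall = Σ (supportᵢ/N)·recallᵢ with N=195: (30/195)·0.6667 + (32/195)·0.8438 + (42/195)·0.5000 + (21/195)·0.4286 + (33/195)·0.7879 + (37/195)·0.8108 = 0.682

0.682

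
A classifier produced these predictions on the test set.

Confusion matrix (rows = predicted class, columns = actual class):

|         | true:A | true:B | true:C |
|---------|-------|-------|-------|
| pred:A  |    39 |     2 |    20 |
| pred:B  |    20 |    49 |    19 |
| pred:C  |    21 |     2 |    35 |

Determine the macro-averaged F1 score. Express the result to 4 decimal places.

Per-class F1 score (2·TP/(2·TP+FP+FN)):
  A: TP=39, FP=2+20=22, FN=20+21=41 → 78/141 = 0.55319
  B: TP=49, FP=20+19=39, FN=2+2=4 → 98/141 = 0.69504
  C: TP=35, FP=21+2=23, FN=20+19=39 → 70/132 = 0.53030
Macro-F1 score = mean = (0.55319 + 0.69504 + 0.53030) / 3 = 0.5928

0.5928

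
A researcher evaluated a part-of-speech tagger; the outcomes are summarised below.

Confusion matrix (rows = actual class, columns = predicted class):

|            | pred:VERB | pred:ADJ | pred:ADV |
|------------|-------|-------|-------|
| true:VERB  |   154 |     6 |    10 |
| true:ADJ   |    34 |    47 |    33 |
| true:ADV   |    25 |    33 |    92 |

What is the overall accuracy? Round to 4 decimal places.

Accuracy = trace / total = (154+47+92=293) / 434 = 293/434 = 0.6751

0.6751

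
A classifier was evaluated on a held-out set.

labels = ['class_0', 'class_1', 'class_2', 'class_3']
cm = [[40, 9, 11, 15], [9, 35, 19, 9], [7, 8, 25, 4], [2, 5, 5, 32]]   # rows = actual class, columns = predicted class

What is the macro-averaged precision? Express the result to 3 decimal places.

Per-class precision (TP/(TP+FP)):
  class_0: TP=40, FP=9+7+2=18 → 40/58 = 0.6897
  class_1: TP=35, FP=9+8+5=22 → 35/57 = 0.6140
  class_2: TP=25, FP=11+19+5=35 → 25/60 = 0.4167
  class_3: TP=32, FP=15+9+4=28 → 32/60 = 0.5333
Macro-precision = mean = (0.6897 + 0.6140 + 0.4167 + 0.5333) / 4 = 0.563

0.563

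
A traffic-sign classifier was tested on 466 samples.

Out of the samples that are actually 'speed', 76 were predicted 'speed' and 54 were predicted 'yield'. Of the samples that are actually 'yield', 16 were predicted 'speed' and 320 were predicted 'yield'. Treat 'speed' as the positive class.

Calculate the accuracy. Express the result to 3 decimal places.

Accuracy = (TP+TN)/N = (76+320)/466 = 0.850

0.850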